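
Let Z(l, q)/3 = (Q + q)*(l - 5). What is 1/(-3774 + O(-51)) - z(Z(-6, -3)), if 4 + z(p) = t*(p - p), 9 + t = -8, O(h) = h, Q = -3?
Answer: 15299/3825 ≈ 3.9997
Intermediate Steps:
t = -17 (t = -9 - 8 = -17)
Z(l, q) = 3*(-5 + l)*(-3 + q) (Z(l, q) = 3*((-3 + q)*(l - 5)) = 3*((-3 + q)*(-5 + l)) = 3*((-5 + l)*(-3 + q)) = 3*(-5 + l)*(-3 + q))
z(p) = -4 (z(p) = -4 - 17*(p - p) = -4 - 17*0 = -4 + 0 = -4)
1/(-3774 + O(-51)) - z(Z(-6, -3)) = 1/(-3774 - 51) - 1*(-4) = 1/(-3825) + 4 = -1/3825 + 4 = 15299/3825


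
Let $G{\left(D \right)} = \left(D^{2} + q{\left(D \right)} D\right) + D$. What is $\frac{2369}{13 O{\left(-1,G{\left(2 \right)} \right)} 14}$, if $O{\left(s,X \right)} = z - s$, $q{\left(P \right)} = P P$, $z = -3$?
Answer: $- \frac{2369}{364} \approx -6.5082$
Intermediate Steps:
$q{\left(P \right)} = P^{2}$
$G{\left(D \right)} = D + D^{2} + D^{3}$ ($G{\left(D \right)} = \left(D^{2} + D^{2} D\right) + D = \left(D^{2} + D^{3}\right) + D = D + D^{2} + D^{3}$)
$O{\left(s,X \right)} = -3 - s$
$\frac{2369}{13 O{\left(-1,G{\left(2 \right)} \right)} 14} = \frac{2369}{13 \left(-3 - -1\right) 14} = \frac{2369}{13 \left(-3 + 1\right) 14} = \frac{2369}{13 \left(-2\right) 14} = \frac{2369}{\left(-26\right) 14} = \frac{2369}{-364} = 2369 \left(- \frac{1}{364}\right) = - \frac{2369}{364}$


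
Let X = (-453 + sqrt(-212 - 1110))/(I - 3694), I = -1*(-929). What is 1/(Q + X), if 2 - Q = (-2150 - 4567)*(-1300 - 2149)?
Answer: -88558199400965/2051621680497585796983 + 2765*I*sqrt(1322)/4103243360995171593966 ≈ -4.3165e-8 + 2.4501e-17*I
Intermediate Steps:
I = 929
X = 453/2765 - I*sqrt(1322)/2765 (X = (-453 + sqrt(-212 - 1110))/(929 - 3694) = (-453 + sqrt(-1322))/(-2765) = (-453 + I*sqrt(1322))*(-1/2765) = 453/2765 - I*sqrt(1322)/2765 ≈ 0.16383 - 0.01315*I)
Q = -23166931 (Q = 2 - (-2150 - 4567)*(-1300 - 2149) = 2 - (-6717)*(-3449) = 2 - 1*23166933 = 2 - 23166933 = -23166931)
1/(Q + X) = 1/(-23166931 + (453/2765 - I*sqrt(1322)/2765)) = 1/(-64056563762/2765 - I*sqrt(1322)/2765)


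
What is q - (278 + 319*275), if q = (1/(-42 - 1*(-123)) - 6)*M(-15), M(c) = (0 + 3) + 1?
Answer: -7130183/81 ≈ -88027.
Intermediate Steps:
M(c) = 4 (M(c) = 3 + 1 = 4)
q = -1940/81 (q = (1/(-42 - 1*(-123)) - 6)*4 = (1/(-42 + 123) - 6)*4 = (1/81 - 6)*4 = -485/81*4 = -1940/81 ≈ -23.951)
q - (278 + 319*275) = -1940/81 - (278 + 319*275) = -1940/81 - (278 + 87725) = -1940/81 - 1*88003 = -1940/81 - 88003 = -7130183/81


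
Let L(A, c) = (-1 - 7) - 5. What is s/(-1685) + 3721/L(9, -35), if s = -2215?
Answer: -1248218/4381 ≈ -284.92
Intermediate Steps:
L(A, c) = -13 (L(A, c) = -8 - 5 = -13)
s/(-1685) + 3721/L(9, -35) = -2215/(-1685) + 3721/(-13) = -2215*(-1/1685) + 3721*(-1/13) = 443/337 - 3721/13 = -1248218/4381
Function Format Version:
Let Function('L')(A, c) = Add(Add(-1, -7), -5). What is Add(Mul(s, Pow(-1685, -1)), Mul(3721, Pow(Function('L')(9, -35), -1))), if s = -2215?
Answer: Rational(-1248218, 4381) ≈ -284.92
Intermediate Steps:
Function('L')(A, c) = -13 (Function('L')(A, c) = Add(-8, -5) = -13)
Add(Mul(s, Pow(-1685, -1)), Mul(3721, Pow(Function('L')(9, -35), -1))) = Add(Mul(-2215, Pow(-1685, -1)), Mul(3721, Pow(-13, -1))) = Add(Mul(-2215, Rational(-1, 1685)), Mul(3721, Rational(-1, 13))) = Add(Rational(443, 337), Rational(-3721, 13)) = Rational(-1248218, 4381)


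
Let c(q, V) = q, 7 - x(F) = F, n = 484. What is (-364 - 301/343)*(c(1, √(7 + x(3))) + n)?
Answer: -8671315/49 ≈ -1.7697e+5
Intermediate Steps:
x(F) = 7 - F
(-364 - 301/343)*(c(1, √(7 + x(3))) + n) = (-364 - 301/343)*(1 + 484) = (-364 - 301*1/343)*485 = (-364 - 43/49)*485 = -17879/49*485 = -8671315/49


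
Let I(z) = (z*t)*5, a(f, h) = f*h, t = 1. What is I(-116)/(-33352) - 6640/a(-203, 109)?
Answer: 58572735/184494926 ≈ 0.31748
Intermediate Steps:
I(z) = 5*z (I(z) = (z*1)*5 = z*5 = 5*z)
I(-116)/(-33352) - 6640/a(-203, 109) = (5*(-116))/(-33352) - 6640/((-203*109)) = -580*(-1/33352) - 6640/(-22127) = 145/8338 - 6640*(-1/22127) = 145/8338 + 6640/22127 = 58572735/184494926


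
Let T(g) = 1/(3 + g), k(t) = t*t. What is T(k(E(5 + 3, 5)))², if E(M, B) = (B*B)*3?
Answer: 1/31674384 ≈ 3.1571e-8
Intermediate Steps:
E(M, B) = 3*B² (E(M, B) = B²*3 = 3*B²)
k(t) = t²
T(k(E(5 + 3, 5)))² = (1/(3 + (3*5²)²))² = (1/(3 + (3*25)²))² = (1/(3 + 75²))² = (1/(3 + 5625))² = (1/5628)² = 1/31674384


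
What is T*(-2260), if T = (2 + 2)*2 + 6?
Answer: -31640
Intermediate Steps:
T = 14 (T = 4*2 + 6 = 8 + 6 = 14)
T*(-2260) = 14*(-2260) = -31640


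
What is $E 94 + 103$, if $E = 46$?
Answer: $4427$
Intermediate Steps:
$E 94 + 103 = 46 \cdot 94 + 103 = 4324 + 103 = 4427$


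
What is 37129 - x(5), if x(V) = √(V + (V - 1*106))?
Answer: 37129 - 4*I*√6 ≈ 37129.0 - 9.798*I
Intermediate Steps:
x(V) = √(-106 + 2*V) (x(V) = √(V + (V - 106)) = √(V + (-106 + V)) = √(-106 + 2*V))
37129 - x(5) = 37129 - √(-106 + 2*5) = 37129 - √(-106 + 10) = 37129 - √(-96) = 37129 - 4*I*√6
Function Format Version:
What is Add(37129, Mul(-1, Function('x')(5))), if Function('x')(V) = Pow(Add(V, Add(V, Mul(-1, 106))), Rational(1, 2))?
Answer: Add(37129, Mul(-4, I, Pow(6, Rational(1, 2)))) ≈ Add(37129., Mul(-9.7980, I))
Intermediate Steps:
Function('x')(V) = Pow(Add(-106, Mul(2, V)), Rational(1, 2)) (Function('x')(V) = Pow(Add(V, Add(V, -106)), Rational(1, 2)) = Pow(Add(V, Add(-106, V)), Rational(1, 2)) = Pow(Add(-106, Mul(2, V)), Rational(1, 2)))
Add(37129, Mul(-1, Function('x')(5))) = Add(37129, Mul(-1, Pow(Add(-106, Mul(2, 5)), Rational(1, 2)))) = Add(37129, Mul(-1, Pow(Add(-106, 10), Rational(1, 2)))) = Add(37129, Mul(-1, Pow(-96, Rational(1, 2)))) = Add(37129, Mul(-1, Mul(4, I, Pow(6, Rational(1, 2))))) = Add(37129, Mul(-4, I, Pow(6, Rational(1, 2))))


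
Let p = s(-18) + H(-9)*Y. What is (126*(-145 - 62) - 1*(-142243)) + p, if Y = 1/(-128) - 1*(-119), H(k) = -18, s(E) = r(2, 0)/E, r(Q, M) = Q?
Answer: 65674961/576 ≈ 1.1402e+5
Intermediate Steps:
s(E) = 2/E
Y = 15231/128 (Y = -1/128 + 119 = 15231/128 ≈ 118.99)
p = -1233775/576 (p = 2/(-18) - 18*15231/128 = 2*(-1/18) - 137079/64 = -1/9 - 137079/64 = -1233775/576 ≈ -2142.0)
(126*(-145 - 62) - 1*(-142243)) + p = (126*(-145 - 62) - 1*(-142243)) - 1233775/576 = (126*(-207) + 142243) - 1233775/576 = (-26082 + 142243) - 1233775/576 = 116161 - 1233775/576 = 65674961/576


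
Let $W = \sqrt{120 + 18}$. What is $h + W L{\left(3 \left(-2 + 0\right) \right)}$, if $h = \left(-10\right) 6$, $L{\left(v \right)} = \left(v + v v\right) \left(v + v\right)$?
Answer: $-60 - 360 \sqrt{138} \approx -4289.0$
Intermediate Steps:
$W = \sqrt{138} \approx 11.747$
$L{\left(v \right)} = 2 v \left(v + v^{2}\right)$ ($L{\left(v \right)} = \left(v + v^{2}\right) 2 v = 2 v \left(v + v^{2}\right)$)
$h = -60$
$h + W L{\left(3 \left(-2 + 0\right) \right)} = -60 + \sqrt{138} \cdot 2 \left(3 \left(-2 + 0\right)\right)^{2} \left(1 + 3 \left(-2 + 0\right)\right) = -60 + \sqrt{138} \cdot 2 \left(3 \left(-2\right)\right)^{2} \left(1 + 3 \left(-2\right)\right) = -60 + \sqrt{138} \cdot 2 \left(-6\right)^{2} \left(1 - 6\right) = -60 + \sqrt{138} \cdot 2 \cdot 36 \left(-5\right) = -60 + \sqrt{138} \left(-360\right) = -60 - 360 \sqrt{138}$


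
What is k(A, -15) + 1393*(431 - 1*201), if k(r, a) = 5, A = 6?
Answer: 320395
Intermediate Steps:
k(A, -15) + 1393*(431 - 1*201) = 5 + 1393*(431 - 1*201) = 5 + 1393*(431 - 201) = 5 + 1393*230 = 5 + 320390 = 320395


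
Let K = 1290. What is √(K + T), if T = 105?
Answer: 3*√155 ≈ 37.350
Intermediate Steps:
√(K + T) = √(1290 + 105) = √1395 = 3*√155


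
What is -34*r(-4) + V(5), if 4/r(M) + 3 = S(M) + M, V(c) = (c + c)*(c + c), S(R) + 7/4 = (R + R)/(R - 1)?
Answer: 17020/143 ≈ 119.02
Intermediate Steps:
S(R) = -7/4 + 2*R/(-1 + R) (S(R) = -7/4 + (R + R)/(R - 1) = -7/4 + (2*R)/(-1 + R) = -7/4 + 2*R/(-1 + R))
V(c) = 4*c² (V(c) = (2*c)*(2*c) = 4*c²)
r(M) = 4/(-3 + M + (7 + M)/(4*(-1 + M))) (r(M) = 4/(-3 + ((7 + M)/(4*(-1 + M)) + M)) = 4/(-3 + (M + (7 + M)/(4*(-1 + M)))) = 4/(-3 + M + (7 + M)/(4*(-1 + M))))
-34*r(-4) + V(5) = -544*(-1 - 4)/(19 - 15*(-4) + 4*(-4)²) + 4*5² = -544*(-5)/(19 + 60 + 4*16) + 4*25 = -544*(-5)/(19 + 60 + 64) + 100 = -544*(-5)/143 + 100 = -34*(-80/143) + 100 = 2720/143 + 100 = 17020/143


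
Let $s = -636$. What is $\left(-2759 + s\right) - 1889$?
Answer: $-5284$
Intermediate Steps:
$\left(-2759 + s\right) - 1889 = \left(-2759 - 636\right) - 1889 = -3395 - 1889 = -5284$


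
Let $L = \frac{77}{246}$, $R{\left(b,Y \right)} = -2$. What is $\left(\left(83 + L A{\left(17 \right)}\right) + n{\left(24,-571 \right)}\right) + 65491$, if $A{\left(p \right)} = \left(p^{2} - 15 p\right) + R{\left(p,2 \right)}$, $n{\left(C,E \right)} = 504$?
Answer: $\frac{8128826}{123} \approx 66088.0$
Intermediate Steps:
$L = \frac{77}{246}$ ($L = 77 \cdot \frac{1}{246} = \frac{77}{246} \approx 0.31301$)
$A{\left(p \right)} = -2 + p^{2} - 15 p$ ($A{\left(p \right)} = \left(p^{2} - 15 p\right) - 2 = -2 + p^{2} - 15 p$)
$\left(\left(83 + L A{\left(17 \right)}\right) + n{\left(24,-571 \right)}\right) + 65491 = \left(\left(83 + \frac{77 \left(-2 + 17^{2} - 255\right)}{246}\right) + 504\right) + 65491 = \left(\left(83 + \frac{77 \left(-2 + 289 - 255\right)}{246}\right) + 504\right) + 65491 = \left(\left(83 + \frac{77}{246} \cdot 32\right) + 504\right) + 65491 = \left(\left(83 + \frac{1232}{123}\right) + 504\right) + 65491 = \left(\frac{11441}{123} + 504\right) + 65491 = \frac{73433}{123} + 65491 = \frac{8128826}{123}$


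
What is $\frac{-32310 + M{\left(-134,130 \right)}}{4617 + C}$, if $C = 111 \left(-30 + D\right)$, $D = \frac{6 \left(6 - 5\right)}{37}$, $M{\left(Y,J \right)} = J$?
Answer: $- \frac{6436}{261} \approx -24.659$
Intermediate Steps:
$D = \frac{6}{37}$ ($D = 6 \cdot 1 \cdot \frac{1}{37} = 6 \cdot \frac{1}{37} = \frac{6}{37} \approx 0.16216$)
$C = -3312$ ($C = 111 \left(-30 + \frac{6}{37}\right) = 111 \left(- \frac{1104}{37}\right) = -3312$)
$\frac{-32310 + M{\left(-134,130 \right)}}{4617 + C} = \frac{-32310 + 130}{4617 - 3312} = - \frac{32180}{1305} = \left(-32180\right) \frac{1}{1305} = - \frac{6436}{261}$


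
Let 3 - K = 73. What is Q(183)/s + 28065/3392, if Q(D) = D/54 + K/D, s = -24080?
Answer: 23188216019/2802623040 ≈ 8.2738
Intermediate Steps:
K = -70 (K = 3 - 1*73 = 3 - 73 = -70)
Q(D) = -70/D + D/54 (Q(D) = D/54 - 70/D = -70/D + D/54)
Q(183)/s + 28065/3392 = (-70/183 + (1/54)*183)/(-24080) + 28065/3392 = (-70*1/183 + 61/18)*(-1/24080) + 28065*(1/3392) = (-70/183 + 61/18)*(-1/24080) + 28065/3392 = (3301/1098)*(-1/24080) + 28065/3392 = -3301/26439840 + 28065/3392 = 23188216019/2802623040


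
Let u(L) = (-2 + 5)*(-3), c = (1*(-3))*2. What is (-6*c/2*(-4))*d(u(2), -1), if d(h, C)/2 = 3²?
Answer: -1296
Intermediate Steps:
c = -6 (c = -3*2 = -6)
u(L) = -9 (u(L) = 3*(-3) = -9)
d(h, C) = 18 (d(h, C) = 2*3² = 2*9 = 18)
(-6*c/2*(-4))*d(u(2), -1) = -6*(-6/2)*(-4)*18 = -6*(-6*½)*(-4)*18 = -(-18)*(-4)*18 = -6*12*18 = -72*18 = -1296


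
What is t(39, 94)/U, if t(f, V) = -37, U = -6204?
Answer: 37/6204 ≈ 0.0059639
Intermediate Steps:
t(39, 94)/U = -37/(-6204) = -37*(-1/6204) = 37/6204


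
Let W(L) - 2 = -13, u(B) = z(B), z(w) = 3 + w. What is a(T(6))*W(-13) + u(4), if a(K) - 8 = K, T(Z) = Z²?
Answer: -477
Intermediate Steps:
u(B) = 3 + B
W(L) = -11 (W(L) = 2 - 13 = -11)
a(K) = 8 + K
a(T(6))*W(-13) + u(4) = (8 + 6²)*(-11) + (3 + 4) = (8 + 36)*(-11) + 7 = 44*(-11) + 7 = -484 + 7 = -477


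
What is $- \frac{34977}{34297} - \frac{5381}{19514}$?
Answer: $- \frac{867093335}{669271658} \approx -1.2956$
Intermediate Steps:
$- \frac{34977}{34297} - \frac{5381}{19514} = - \frac{867093335}{669271658}$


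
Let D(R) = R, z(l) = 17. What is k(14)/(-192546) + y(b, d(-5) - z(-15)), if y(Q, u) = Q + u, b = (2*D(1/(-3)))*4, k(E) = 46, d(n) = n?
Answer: -2374757/96273 ≈ -24.667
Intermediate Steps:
b = -8/3 (b = (2/(-3))*4 = (2*(-⅓))*4 = -⅔*4 = -8/3 ≈ -2.6667)
k(14)/(-192546) + y(b, d(-5) - z(-15)) = 46/(-192546) + (-8/3 + (-5 - 1*17)) = 46*(-1/192546) + (-8/3 + (-5 - 17)) = -23/96273 + (-8/3 - 22) = -23/96273 - 74/3 = -2374757/96273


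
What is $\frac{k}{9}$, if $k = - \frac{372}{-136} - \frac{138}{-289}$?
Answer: $\frac{619}{1734} \approx 0.35698$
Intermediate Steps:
$k = \frac{1857}{578}$ ($k = \left(-372\right) \left(- \frac{1}{136}\right) - - \frac{138}{289} = \frac{93}{34} + \frac{138}{289} = \frac{1857}{578} \approx 3.2128$)
$\frac{k}{9} = \frac{1857}{578 \cdot 9} = \frac{1857}{578} \cdot \frac{1}{9} = \frac{619}{1734}$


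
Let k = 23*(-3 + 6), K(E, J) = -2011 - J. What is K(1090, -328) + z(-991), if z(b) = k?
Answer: -1614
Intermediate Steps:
k = 69 (k = 23*3 = 69)
z(b) = 69
K(1090, -328) + z(-991) = (-2011 - 1*(-328)) + 69 = (-2011 + 328) + 69 = -1683 + 69 = -1614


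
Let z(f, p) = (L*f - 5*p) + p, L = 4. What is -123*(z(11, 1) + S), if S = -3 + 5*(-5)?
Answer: -1476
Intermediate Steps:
z(f, p) = -4*p + 4*f (z(f, p) = (4*f - 5*p) + p = (-5*p + 4*f) + p = -4*p + 4*f)
S = -28 (S = -3 - 25 = -28)
-123*(z(11, 1) + S) = -123*((-4*1 + 4*11) - 28) = -123*((-4 + 44) - 28) = -123*(40 - 28) = -123*12 = -1476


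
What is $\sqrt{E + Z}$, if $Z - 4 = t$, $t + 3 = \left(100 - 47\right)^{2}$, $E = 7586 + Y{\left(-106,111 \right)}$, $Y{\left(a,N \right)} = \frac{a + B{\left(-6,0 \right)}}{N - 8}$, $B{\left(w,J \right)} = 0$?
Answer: $\frac{\sqrt{110280246}}{103} \approx 101.96$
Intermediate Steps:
$Y{\left(a,N \right)} = \frac{a}{-8 + N}$ ($Y{\left(a,N \right)} = \frac{a + 0}{N - 8} = \frac{a}{N - 8} = \frac{a}{-8 + N}$)
$E = \frac{781252}{103}$ ($E = 7586 - \frac{106}{-8 + 111} = 7586 - \frac{106}{103} = \frac{781252}{103} \approx 7585.0$)
$t = 2806$ ($t = -3 + \left(100 - 47\right)^{2} = -3 + 53^{2} = -3 + 2809 = 2806$)
$Z = 2810$ ($Z = 4 + 2806 = 2810$)
$\sqrt{E + Z} = \sqrt{\frac{781252}{103} + 2810} = \sqrt{\frac{1070682}{103}} = \frac{\sqrt{110280246}}{103}$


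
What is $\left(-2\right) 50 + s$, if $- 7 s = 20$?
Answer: $- \frac{720}{7} \approx -102.86$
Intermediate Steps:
$s = - \frac{20}{7}$ ($s = \left(- \frac{1}{7}\right) 20 = - \frac{20}{7} \approx -2.8571$)
$\left(-2\right) 50 + s = \left(-2\right) 50 - \frac{20}{7} = -100 - \frac{20}{7} = - \frac{720}{7}$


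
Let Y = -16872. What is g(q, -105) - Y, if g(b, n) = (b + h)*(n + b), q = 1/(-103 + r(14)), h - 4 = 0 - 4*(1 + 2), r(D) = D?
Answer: 140306810/7921 ≈ 17713.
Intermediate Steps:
h = -8 (h = 4 + (0 - 4*(1 + 2)) = 4 + (0 - 4*3) = 4 + (0 - 12) = 4 - 12 = -8)
q = -1/89 (q = 1/(-103 + 14) = 1/(-89) = -1/89 ≈ -0.011236)
g(b, n) = (-8 + b)*(b + n) (g(b, n) = (b - 8)*(n + b) = (-8 + b)*(b + n))
g(q, -105) - Y = ((-1/89)**2 - 8*(-1/89) - 8*(-105) - 1/89*(-105)) - 1*(-16872) = (1/7921 + 8/89 + 840 + 105/89) + 16872 = 6663698/7921 + 16872 = 140306810/7921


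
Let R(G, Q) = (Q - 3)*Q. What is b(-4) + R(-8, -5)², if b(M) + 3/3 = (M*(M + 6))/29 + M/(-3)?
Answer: 139205/87 ≈ 1600.1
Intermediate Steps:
R(G, Q) = Q*(-3 + Q) (R(G, Q) = (-3 + Q)*Q = Q*(-3 + Q))
b(M) = -1 - M/3 + M*(6 + M)/29 (b(M) = -1 + ((M*(M + 6))/29 + M/(-3)) = -1 + ((M*(6 + M))*(1/29) + M*(-⅓)) = -1 + (M*(6 + M)/29 - M/3) = -1 + (-M/3 + M*(6 + M)/29) = -1 - M/3 + M*(6 + M)/29)
b(-4) + R(-8, -5)² = (-1 - 11/87*(-4) + (1/29)*(-4)²) + (-5*(-3 - 5))² = (-1 + 44/87 + (1/29)*16) + (-5*(-8))² = (-1 + 44/87 + 16/29) + 40² = 5/87 + 1600 = 139205/87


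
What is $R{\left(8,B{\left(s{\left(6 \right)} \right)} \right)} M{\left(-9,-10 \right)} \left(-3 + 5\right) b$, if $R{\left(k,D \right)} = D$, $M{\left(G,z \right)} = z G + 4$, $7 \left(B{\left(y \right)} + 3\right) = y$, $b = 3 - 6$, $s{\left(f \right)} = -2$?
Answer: $\frac{12972}{7} \approx 1853.1$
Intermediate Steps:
$b = -3$ ($b = 3 - 6 = -3$)
$B{\left(y \right)} = -3 + \frac{y}{7}$
$M{\left(G,z \right)} = 4 + G z$ ($M{\left(G,z \right)} = G z + 4 = 4 + G z$)
$R{\left(8,B{\left(s{\left(6 \right)} \right)} \right)} M{\left(-9,-10 \right)} \left(-3 + 5\right) b = \left(-3 + \frac{1}{7} \left(-2\right)\right) \left(4 - -90\right) \left(-3 + 5\right) \left(-3\right) = \left(-3 - \frac{2}{7}\right) \left(4 + 90\right) 2 \left(-3\right) = \left(- \frac{23}{7}\right) 94 \left(-6\right) = \left(- \frac{2162}{7}\right) \left(-6\right) = \frac{12972}{7}$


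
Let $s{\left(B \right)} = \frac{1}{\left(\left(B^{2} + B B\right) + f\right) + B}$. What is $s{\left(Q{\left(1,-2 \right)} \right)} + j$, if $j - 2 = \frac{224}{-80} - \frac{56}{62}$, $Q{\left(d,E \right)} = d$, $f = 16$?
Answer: $- \frac{4861}{2945} \approx -1.6506$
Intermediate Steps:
$s{\left(B \right)} = \frac{1}{16 + B + 2 B^{2}}$ ($s{\left(B \right)} = \frac{1}{\left(\left(B^{2} + B B\right) + 16\right) + B} = \frac{1}{\left(\left(B^{2} + B^{2}\right) + 16\right) + B} = \frac{1}{\left(2 B^{2} + 16\right) + B} = \frac{1}{\left(16 + 2 B^{2}\right) + B} = \frac{1}{16 + B + 2 B^{2}}$)
$j = - \frac{264}{155}$ ($j = 2 + \left(\frac{224}{-80} - \frac{56}{62}\right) = 2 + \left(224 \left(- \frac{1}{80}\right) - \frac{28}{31}\right) = 2 - \frac{574}{155} = - \frac{264}{155} \approx -1.7032$)
$s{\left(Q{\left(1,-2 \right)} \right)} + j = \frac{1}{16 + 1 + 2 \cdot 1^{2}} - \frac{264}{155} = \frac{1}{16 + 1 + 2 \cdot 1} - \frac{264}{155} = \frac{1}{16 + 1 + 2} - \frac{264}{155} = \frac{1}{19} - \frac{264}{155} = - \frac{4861}{2945}$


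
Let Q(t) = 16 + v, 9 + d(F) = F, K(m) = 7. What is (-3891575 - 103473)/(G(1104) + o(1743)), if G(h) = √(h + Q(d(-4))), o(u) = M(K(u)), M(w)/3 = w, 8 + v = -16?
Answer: 83896008/655 - 7990096*√274/655 ≈ -73838.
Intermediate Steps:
v = -24 (v = -8 - 16 = -24)
d(F) = -9 + F
M(w) = 3*w
Q(t) = -8 (Q(t) = 16 - 24 = -8)
o(u) = 21 (o(u) = 3*7 = 21)
G(h) = √(-8 + h) (G(h) = √(h - 8) = √(-8 + h))
(-3891575 - 103473)/(G(1104) + o(1743)) = (-3891575 - 103473)/(√(-8 + 1104) + 21) = -3995048/(√1096 + 21) = -3995048/(2*√274 + 21) = -3995048/(21 + 2*√274)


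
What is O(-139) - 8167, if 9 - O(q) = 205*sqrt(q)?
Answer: -8158 - 205*I*sqrt(139) ≈ -8158.0 - 2416.9*I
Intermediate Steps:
O(q) = 9 - 205*sqrt(q)
O(-139) - 8167 = (9 - 205*I*sqrt(139)) - 8167 = -8158 - 205*I*sqrt(139)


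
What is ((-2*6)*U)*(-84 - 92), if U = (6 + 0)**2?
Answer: 76032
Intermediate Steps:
U = 36 (U = 6**2 = 36)
((-2*6)*U)*(-84 - 92) = (-2*6*36)*(-84 - 92) = -12*36*(-176) = -432*(-176) = 76032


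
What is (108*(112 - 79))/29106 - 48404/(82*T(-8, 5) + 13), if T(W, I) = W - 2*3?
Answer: 2378606/55615 ≈ 42.769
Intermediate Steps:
T(W, I) = -6 + W (T(W, I) = W - 6 = -6 + W)
(108*(112 - 79))/29106 - 48404/(82*T(-8, 5) + 13) = (108*(112 - 79))/29106 - 48404/(82*(-6 - 8) + 13) = (108*33)*(1/29106) - 48404/(82*(-14) + 13) = 3564*(1/29106) - 48404/(-1148 + 13) = 6/49 - 48404/(-1135) = 6/49 - 48404*(-1/1135) = 6/49 + 48404/1135 = 2378606/55615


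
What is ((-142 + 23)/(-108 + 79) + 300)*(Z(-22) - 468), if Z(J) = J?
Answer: -4321310/29 ≈ -1.4901e+5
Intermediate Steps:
((-142 + 23)/(-108 + 79) + 300)*(Z(-22) - 468) = ((-142 + 23)/(-108 + 79) + 300)*(-22 - 468) = (-119/(-29) + 300)*(-490) = (-119*(-1/29) + 300)*(-490) = (119/29 + 300)*(-490) = (8819/29)*(-490) = -4321310/29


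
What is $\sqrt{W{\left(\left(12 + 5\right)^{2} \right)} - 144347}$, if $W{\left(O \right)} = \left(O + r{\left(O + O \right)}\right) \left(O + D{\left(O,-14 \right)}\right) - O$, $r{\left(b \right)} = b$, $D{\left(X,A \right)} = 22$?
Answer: $3 \sqrt{13889} \approx 353.55$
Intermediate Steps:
$W{\left(O \right)} = - O + 3 O \left(22 + O\right)$ ($W{\left(O \right)} = \left(O + \left(O + O\right)\right) \left(O + 22\right) - O = \left(O + 2 O\right) \left(22 + O\right) - O = 3 O \left(22 + O\right) - O = - O + 3 O \left(22 + O\right)$)
$\sqrt{W{\left(\left(12 + 5\right)^{2} \right)} - 144347} = \sqrt{\left(12 + 5\right)^{2} \left(65 + 3 \left(12 + 5\right)^{2}\right) - 144347} = \sqrt{17^{2} \left(65 + 3 \cdot 17^{2}\right) - 144347} = \sqrt{289 \left(65 + 3 \cdot 289\right) - 144347} = \sqrt{289 \left(65 + 867\right) - 144347} = \sqrt{289 \cdot 932 - 144347} = \sqrt{269348 - 144347} = \sqrt{125001} = 3 \sqrt{13889}$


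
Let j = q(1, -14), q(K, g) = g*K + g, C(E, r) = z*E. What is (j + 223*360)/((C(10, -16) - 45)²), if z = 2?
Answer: 80252/625 ≈ 128.40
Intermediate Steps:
C(E, r) = 2*E
q(K, g) = g + K*g (q(K, g) = K*g + g = g + K*g)
j = -28 (j = -14*(1 + 1) = -14*2 = -28)
(j + 223*360)/((C(10, -16) - 45)²) = (-28 + 223*360)/((2*10 - 45)²) = (-28 + 80280)/((20 - 45)²) = 80252/((-25)²) = 80252/625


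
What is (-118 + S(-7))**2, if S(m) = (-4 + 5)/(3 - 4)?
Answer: 14161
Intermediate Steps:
S(m) = -1 (S(m) = 1/(-1) = 1*(-1) = -1)
(-118 + S(-7))**2 = (-118 - 1)**2 = (-119)**2 = 14161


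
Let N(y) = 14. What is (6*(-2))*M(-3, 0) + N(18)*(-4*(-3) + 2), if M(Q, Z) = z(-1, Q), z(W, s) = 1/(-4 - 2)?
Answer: 198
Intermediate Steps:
z(W, s) = -1/6 (z(W, s) = 1/(-6) = -1/6)
M(Q, Z) = -1/6
(6*(-2))*M(-3, 0) + N(18)*(-4*(-3) + 2) = (6*(-2))*(-1/6) + 14*(-4*(-3) + 2) = -12*(-1/6) + 14*(12 + 2) = 2 + 14*14 = 2 + 196 = 198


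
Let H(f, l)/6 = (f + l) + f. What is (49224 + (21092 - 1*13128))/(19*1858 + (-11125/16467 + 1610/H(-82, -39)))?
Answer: 13654864542/8428634563 ≈ 1.6201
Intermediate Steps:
H(f, l) = 6*l + 12*f (H(f, l) = 6*((f + l) + f) = 6*(l + 2*f) = 6*l + 12*f)
(49224 + (21092 - 1*13128))/(19*1858 + (-11125/16467 + 1610/H(-82, -39))) = (49224 + (21092 - 1*13128))/(19*1858 + (-11125/16467 + 1610/(6*(-39) + 12*(-82)))) = (49224 + (21092 - 13128))/(35302 + (-11125*1/16467 + 1610/(-234 - 984))) = (49224 + 7964)/(35302 + (-11125/16467 + 1610/(-1218))) = 57188/(35302 + (-11125/16467 + 1610*(-1/1218))) = 57188/(35302 + (-11125/16467 - 115/87)) = 57188/(35302 - 953860/477543) = 57188/(16857269126/477543) = 57188*(477543/16857269126) = 13654864542/8428634563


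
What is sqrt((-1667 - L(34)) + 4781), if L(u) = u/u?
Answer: sqrt(3113) ≈ 55.794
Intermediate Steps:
L(u) = 1
sqrt((-1667 - L(34)) + 4781) = sqrt((-1667 - 1*1) + 4781) = sqrt((-1667 - 1) + 4781) = sqrt(-1668 + 4781) = sqrt(3113)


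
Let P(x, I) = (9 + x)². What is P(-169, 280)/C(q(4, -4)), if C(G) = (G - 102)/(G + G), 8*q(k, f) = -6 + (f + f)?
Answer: 71680/83 ≈ 863.61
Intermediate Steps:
q(k, f) = -¾ + f/4 (q(k, f) = (-6 + (f + f))/8 = (-6 + 2*f)/8 = -¾ + f/4)
C(G) = (-102 + G)/(2*G) (C(G) = (-102 + G)/((2*G)) = (-102 + G)*(1/(2*G)) = (-102 + G)/(2*G))
P(-169, 280)/C(q(4, -4)) = (9 - 169)²/(((-102 + (-¾ + (¼)*(-4)))/(2*(-¾ + (¼)*(-4))))) = (-160)²/(((-102 + (-¾ - 1))/(2*(-¾ - 1)))) = 25600/(((-102 - 7/4)/(2*(-7/4)))) = 25600/(((½)*(-4/7)*(-415/4))) = 25600/(415/14) = 25600*(14/415) = 71680/83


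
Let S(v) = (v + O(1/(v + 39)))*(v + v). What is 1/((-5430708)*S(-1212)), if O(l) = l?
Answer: -391/6238335827111328 ≈ -6.2677e-14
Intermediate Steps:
S(v) = 2*v*(v + 1/(39 + v)) (S(v) = (v + 1/(v + 39))*(v + v) = (v + 1/(39 + v))*(2*v) = 2*v*(v + 1/(39 + v)))
1/((-5430708)*S(-1212)) = 1/((-5430708)*((2*(-1212)*(1 - 1212*(39 - 1212))/(39 - 1212)))) = -391/(808*(1 - 1212*(-1173)))/5430708 = -391/(808*(1 + 1421676))/5430708 = -1/(5430708*(2*(-1212)*(-1/1173)*1421677)) = -1/(5430708*1148715016/391) = -1/5430708*391/1148715016 = -391/6238335827111328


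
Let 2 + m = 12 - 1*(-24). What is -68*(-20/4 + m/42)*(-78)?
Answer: -155584/7 ≈ -22226.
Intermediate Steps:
m = 34 (m = -2 + (12 - 1*(-24)) = -2 + (12 + 24) = -2 + 36 = 34)
-68*(-20/4 + m/42)*(-78) = -68*(-20/4 + 34/42)*(-78) = -68*(-20*1/4 + 34*(1/42))*(-78) = -68*(-5 + 17/21)*(-78) = -68*(-88/21)*(-78) = (5984/21)*(-78) = -155584/7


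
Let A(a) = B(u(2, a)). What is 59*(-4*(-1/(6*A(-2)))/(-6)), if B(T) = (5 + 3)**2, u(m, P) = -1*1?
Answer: -59/576 ≈ -0.10243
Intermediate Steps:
u(m, P) = -1
B(T) = 64 (B(T) = 8**2 = 64)
A(a) = 64
59*(-4*(-1/(6*A(-2)))/(-6)) = 59*(-4/(-1*6*64)/(-6)) = 59*(-4/((-6*64))*(-1/6)) = 59*(-4/(-384)*(-1/6)) = 59*(-4*(-1/384)*(-1/6)) = 59*((1/96)*(-1/6)) = 59*(-1/576) = -59/576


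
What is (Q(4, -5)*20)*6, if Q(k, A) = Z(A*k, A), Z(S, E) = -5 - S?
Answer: 1800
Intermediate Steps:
Q(k, A) = -5 - A*k
(Q(4, -5)*20)*6 = ((-5 - 1*(-5)*4)*20)*6 = ((-5 + 20)*20)*6 = (15*20)*6 = 300*6 = 1800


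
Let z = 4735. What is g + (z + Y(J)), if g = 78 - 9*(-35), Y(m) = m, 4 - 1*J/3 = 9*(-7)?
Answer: 5329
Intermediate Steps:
J = 201 (J = 12 - 27*(-7) = 12 - 3*(-63) = 12 + 189 = 201)
g = 393 (g = 78 + 315 = 393)
g + (z + Y(J)) = 393 + (4735 + 201) = 393 + 4936 = 5329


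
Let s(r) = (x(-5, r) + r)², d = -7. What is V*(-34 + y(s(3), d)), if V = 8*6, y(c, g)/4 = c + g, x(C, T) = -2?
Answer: -2784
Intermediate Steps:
s(r) = (-2 + r)²
y(c, g) = 4*c + 4*g (y(c, g) = 4*(c + g) = 4*c + 4*g)
V = 48
V*(-34 + y(s(3), d)) = 48*(-34 + (4*(-2 + 3)² + 4*(-7))) = 48*(-34 + (4*1² - 28)) = 48*(-34 + (4*1 - 28)) = 48*(-34 + (4 - 28)) = 48*(-34 - 24) = 48*(-58) = -2784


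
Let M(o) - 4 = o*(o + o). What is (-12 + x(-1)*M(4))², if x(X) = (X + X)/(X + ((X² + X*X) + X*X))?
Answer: 2304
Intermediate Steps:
M(o) = 4 + 2*o² (M(o) = 4 + o*(o + o) = 4 + o*(2*o) = 4 + 2*o²)
x(X) = 2*X/(X + 3*X²) (x(X) = (2*X)/(X + ((X² + X²) + X²)) = (2*X)/(X + (2*X² + X²)) = (2*X)/(X + 3*X²) = 2*X/(X + 3*X²))
(-12 + x(-1)*M(4))² = (-12 + (2/(1 + 3*(-1)))*(4 + 2*4²))² = (-12 + (2/(1 - 3))*(4 + 2*16))² = (-12 + (2/(-2))*(4 + 32))² = (-12 + (2*(-½))*36)² = (-12 - 1*36)² = (-12 - 36)² = (-48)² = 2304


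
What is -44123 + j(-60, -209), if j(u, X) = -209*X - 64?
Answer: -506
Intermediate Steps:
j(u, X) = -64 - 209*X
-44123 + j(-60, -209) = -44123 + (-64 - 209*(-209)) = -44123 + (-64 + 43681) = -44123 + 43617 = -506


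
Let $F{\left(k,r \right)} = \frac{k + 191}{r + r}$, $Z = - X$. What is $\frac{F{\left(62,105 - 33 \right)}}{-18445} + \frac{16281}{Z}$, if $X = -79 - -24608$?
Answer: $- \frac{43249844317}{65150986320} \approx -0.66384$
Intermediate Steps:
$X = 24529$ ($X = -79 + 24608 = 24529$)
$Z = -24529$ ($Z = \left(-1\right) 24529 = -24529$)
$F{\left(k,r \right)} = \frac{191 + k}{2 r}$
$\frac{F{\left(62,105 - 33 \right)}}{-18445} + \frac{16281}{Z} = \frac{\frac{1}{2} \frac{1}{105 - 33} \left(191 + 62\right)}{-18445} + \frac{16281}{-24529} = \frac{1}{2} \frac{1}{105 - 33} \cdot 253 \left(- \frac{1}{18445}\right) + 16281 \left(- \frac{1}{24529}\right) = \frac{1}{2} \cdot \frac{1}{72} \cdot 253 \left(- \frac{1}{18445}\right) - \frac{16281}{24529} = \frac{253}{144} \left(- \frac{1}{18445}\right) - \frac{16281}{24529} = - \frac{253}{2656080} - \frac{16281}{24529} = - \frac{43249844317}{65150986320}$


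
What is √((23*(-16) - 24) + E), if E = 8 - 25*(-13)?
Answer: I*√59 ≈ 7.6811*I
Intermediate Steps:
E = 333 (E = 8 + 325 = 333)
√((23*(-16) - 24) + E) = √((23*(-16) - 24) + 333) = √((-368 - 24) + 333) = √(-392 + 333) = √(-59) = I*√59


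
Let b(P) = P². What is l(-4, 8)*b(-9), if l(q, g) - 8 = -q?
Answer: 972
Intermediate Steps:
l(q, g) = 8 - q
l(-4, 8)*b(-9) = (8 - 1*(-4))*(-9)² = (8 + 4)*81 = 12*81 = 972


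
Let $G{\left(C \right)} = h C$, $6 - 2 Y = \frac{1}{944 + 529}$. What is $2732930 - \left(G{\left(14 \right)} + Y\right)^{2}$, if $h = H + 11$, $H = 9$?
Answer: $\frac{23023785867791}{8678916} \approx 2.6528 \cdot 10^{6}$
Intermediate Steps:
$h = 20$ ($h = 9 + 11 = 20$)
$Y = \frac{8837}{2946}$ ($Y = 3 - \frac{1}{2 \left(944 + 529\right)} = 3 - \frac{1}{2 \cdot 1473} = 3 - \frac{1}{2946} = \frac{8837}{2946} \approx 2.9997$)
$G{\left(C \right)} = 20 C$
$2732930 - \left(G{\left(14 \right)} + Y\right)^{2} = 2732930 - \left(20 \cdot 14 + \frac{8837}{2946}\right)^{2} = 2732930 - \left(280 + \frac{8837}{2946}\right)^{2} = 2732930 - \left(\frac{833717}{2946}\right)^{2} = 2732930 - \frac{695084036089}{8678916} = \frac{23023785867791}{8678916}$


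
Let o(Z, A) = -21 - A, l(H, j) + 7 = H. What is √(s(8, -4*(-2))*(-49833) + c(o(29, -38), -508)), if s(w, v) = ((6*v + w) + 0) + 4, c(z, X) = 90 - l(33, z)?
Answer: 2*I*√747479 ≈ 1729.1*I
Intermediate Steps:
l(H, j) = -7 + H
c(z, X) = 64 (c(z, X) = 90 - (-7 + 33) = 90 - 1*26 = 90 - 26 = 64)
s(w, v) = 4 + w + 6*v (s(w, v) = ((w + 6*v) + 0) + 4 = (w + 6*v) + 4 = 4 + w + 6*v)
√(s(8, -4*(-2))*(-49833) + c(o(29, -38), -508)) = √((4 + 8 + 6*(-4*(-2)))*(-49833) + 64) = √((4 + 8 + 6*8)*(-49833) + 64) = √((4 + 8 + 48)*(-49833) + 64) = √(60*(-49833) + 64) = √(-2989980 + 64) = √(-2989916) = 2*I*√747479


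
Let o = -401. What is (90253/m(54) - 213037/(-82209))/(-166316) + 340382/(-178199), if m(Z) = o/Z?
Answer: -256406389320059047/139574150101867308 ≈ -1.8371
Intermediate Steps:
m(Z) = -401/Z
(90253/m(54) - 213037/(-82209))/(-166316) + 340382/(-178199) = (90253/((-401/54)) - 213037/(-82209))/(-166316) + 340382/(-178199) = (90253/((-401*1/54)) - 213037*(-1/82209))*(-1/166316) + 340382*(-1/178199) = (90253/(-401/54) + 213037/82209)*(-1/166316) - 48626/25457 = (90253*(-54/401) + 213037/82209)*(-1/166316) - 48626/25457 = (-4873662/401 + 213037/82209)*(-1/166316) - 48626/25457 = -400573451521/32965809*(-1/166316) - 48626/25457 = 400573451521/5482741489644 - 48626/25457 = -256406389320059047/139574150101867308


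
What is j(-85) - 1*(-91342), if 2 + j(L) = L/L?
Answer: 91341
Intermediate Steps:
j(L) = -1 (j(L) = -2 + L/L = -2 + 1 = -1)
j(-85) - 1*(-91342) = -1 - 1*(-91342) = -1 + 91342 = 91341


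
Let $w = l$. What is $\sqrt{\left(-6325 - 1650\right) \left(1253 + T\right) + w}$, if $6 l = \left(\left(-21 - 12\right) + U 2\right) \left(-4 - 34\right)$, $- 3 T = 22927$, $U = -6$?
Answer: $\frac{\sqrt{458596965}}{3} \approx 7138.3$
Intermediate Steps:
$T = - \frac{22927}{3}$ ($T = \left(- \frac{1}{3}\right) 22927 = - \frac{22927}{3} \approx -7642.3$)
$l = 285$ ($l = \frac{\left(\left(-21 - 12\right) - 12\right) \left(-4 - 34\right)}{6} = \frac{\left(-33 - 12\right) \left(-38\right)}{6} = \frac{\left(-45\right) \left(-38\right)}{6} = \frac{1}{6} \cdot 1710 = 285$)
$w = 285$
$\sqrt{\left(-6325 - 1650\right) \left(1253 + T\right) + w} = \sqrt{\left(-6325 - 1650\right) \left(1253 - \frac{22927}{3}\right) + 285} = \sqrt{\left(-7975\right) \left(- \frac{19168}{3}\right) + 285} = \sqrt{\frac{152864800}{3} + 285} = \sqrt{\frac{152865655}{3}} = \frac{\sqrt{458596965}}{3}$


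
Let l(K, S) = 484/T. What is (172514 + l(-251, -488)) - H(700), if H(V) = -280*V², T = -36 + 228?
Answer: 6593880793/48 ≈ 1.3737e+8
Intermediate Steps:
T = 192
l(K, S) = 121/48 (l(K, S) = 484/192 = 484*(1/192) = 121/48)
(172514 + l(-251, -488)) - H(700) = (172514 + 121/48) - (-280)*700² = 8280793/48 - (-280)*490000 = 8280793/48 - 1*(-137200000) = 8280793/48 + 137200000 = 6593880793/48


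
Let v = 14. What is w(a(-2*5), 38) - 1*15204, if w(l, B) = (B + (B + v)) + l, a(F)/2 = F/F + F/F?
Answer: -15110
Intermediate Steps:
a(F) = 4 (a(F) = 2*(F/F + F/F) = 2*(1 + 1) = 2*2 = 4)
w(l, B) = 14 + l + 2*B (w(l, B) = (B + (B + 14)) + l = (B + (14 + B)) + l = (14 + 2*B) + l = 14 + l + 2*B)
w(a(-2*5), 38) - 1*15204 = (14 + 4 + 2*38) - 1*15204 = (14 + 4 + 76) - 15204 = 94 - 15204 = -15110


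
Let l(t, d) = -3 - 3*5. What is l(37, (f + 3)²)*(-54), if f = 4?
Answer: 972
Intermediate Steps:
l(t, d) = -18 (l(t, d) = -3 - 15 = -18)
l(37, (f + 3)²)*(-54) = -18*(-54) = 972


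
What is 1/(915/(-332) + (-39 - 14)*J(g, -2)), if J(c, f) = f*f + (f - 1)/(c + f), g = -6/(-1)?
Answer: -166/29051 ≈ -0.0057141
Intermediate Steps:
g = 6 (g = -6*(-1) = 6)
J(c, f) = f**2 + (-1 + f)/(c + f)
1/(915/(-332) + (-39 - 14)*J(g, -2)) = 1/(915/(-332) + (-39 - 14)*((-1 - 2 + (-2)**3 + 6*(-2)**2)/(6 - 2))) = 1/(915*(-1/332) - 53*(-1 - 2 - 8 + 6*4)/4) = 1/(-915/332 - 53*(-1 - 2 - 8 + 24)/4) = 1/(-915/332 - 53*13/4) = 1/(-915/332 - 689/4) = 1/(-29051/166) = -166/29051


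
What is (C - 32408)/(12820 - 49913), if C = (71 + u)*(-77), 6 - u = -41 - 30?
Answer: 43804/37093 ≈ 1.1809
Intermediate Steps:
u = 77 (u = 6 - (-41 - 30) = 6 - 1*(-71) = 6 + 71 = 77)
C = -11396 (C = (71 + 77)*(-77) = 148*(-77) = -11396)
(C - 32408)/(12820 - 49913) = (-11396 - 32408)/(12820 - 49913) = -43804/(-37093) = -43804*(-1/37093) = 43804/37093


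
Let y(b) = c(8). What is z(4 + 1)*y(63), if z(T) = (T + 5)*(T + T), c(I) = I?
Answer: 800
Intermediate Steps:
y(b) = 8
z(T) = 2*T*(5 + T) (z(T) = (5 + T)*(2*T) = 2*T*(5 + T))
z(4 + 1)*y(63) = (2*(4 + 1)*(5 + (4 + 1)))*8 = (2*5*(5 + 5))*8 = (2*5*10)*8 = 100*8 = 800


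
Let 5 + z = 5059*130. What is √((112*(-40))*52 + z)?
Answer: 29*√505 ≈ 651.69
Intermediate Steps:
z = 657665 (z = -5 + 5059*130 = -5 + 657670 = 657665)
√((112*(-40))*52 + z) = √((112*(-40))*52 + 657665) = √(-4480*52 + 657665) = √(-232960 + 657665) = √424705 = 29*√505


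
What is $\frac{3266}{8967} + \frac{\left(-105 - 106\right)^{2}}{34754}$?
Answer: $\frac{512726371}{311639118} \approx 1.6453$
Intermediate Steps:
$\frac{3266}{8967} + \frac{\left(-105 - 106\right)^{2}}{34754} = 3266 \cdot \frac{1}{8967} + \left(-211\right)^{2} \cdot \frac{1}{34754} = \frac{3266}{8967} + 44521 \cdot \frac{1}{34754} = \frac{3266}{8967} + \frac{44521}{34754} = \frac{512726371}{311639118}$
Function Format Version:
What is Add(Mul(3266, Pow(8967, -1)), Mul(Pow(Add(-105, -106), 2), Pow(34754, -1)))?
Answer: Rational(512726371, 311639118) ≈ 1.6453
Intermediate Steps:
Add(Mul(3266, Pow(8967, -1)), Mul(Pow(Add(-105, -106), 2), Pow(34754, -1))) = Add(Mul(3266, Rational(1, 8967)), Mul(Pow(-211, 2), Rational(1, 34754))) = Add(Rational(3266, 8967), Mul(44521, Rational(1, 34754))) = Add(Rational(3266, 8967), Rational(44521, 34754)) = Rational(512726371, 311639118)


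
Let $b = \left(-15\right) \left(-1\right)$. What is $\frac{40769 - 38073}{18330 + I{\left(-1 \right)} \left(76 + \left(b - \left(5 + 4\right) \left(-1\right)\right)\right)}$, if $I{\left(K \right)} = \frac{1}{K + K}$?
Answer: $\frac{337}{2285} \approx 0.14748$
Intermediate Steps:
$I{\left(K \right)} = \frac{1}{2 K}$
$b = 15$
$\frac{40769 - 38073}{18330 + I{\left(-1 \right)} \left(76 + \left(b - \left(5 + 4\right) \left(-1\right)\right)\right)} = \frac{40769 - 38073}{18330 + \frac{1}{2 \left(-1\right)} \left(76 + \left(15 - \left(5 + 4\right) \left(-1\right)\right)\right)} = \frac{2696}{18330 + \frac{1}{2} \left(-1\right) \left(76 + \left(15 - 9 \left(-1\right)\right)\right)} = \frac{2696}{18330 - \frac{76 + \left(15 - -9\right)}{2}} = \frac{2696}{18330 - \frac{76 + \left(15 + 9\right)}{2}} = \frac{2696}{18330 - \frac{76 + 24}{2}} = \frac{2696}{18330 - 50} = \frac{2696}{18280} = 2696 \cdot \frac{1}{18280} = \frac{337}{2285}$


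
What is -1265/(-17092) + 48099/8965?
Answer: 833448833/153229780 ≈ 5.4392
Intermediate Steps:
-1265/(-17092) + 48099/8965 = -1265*(-1/17092) + 48099*(1/8965) = 1265/17092 + 48099/8965 = 833448833/153229780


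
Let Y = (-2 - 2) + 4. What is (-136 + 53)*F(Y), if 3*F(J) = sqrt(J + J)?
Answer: 0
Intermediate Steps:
Y = 0 (Y = -4 + 4 = 0)
F(J) = sqrt(2)*sqrt(J)/3 (F(J) = sqrt(J + J)/3 = sqrt(2*J)/3 = (sqrt(2)*sqrt(J))/3 = sqrt(2)*sqrt(J)/3)
(-136 + 53)*F(Y) = (-136 + 53)*(sqrt(2)*sqrt(0)/3) = -83*sqrt(2)*0/3 = -83*0 = 0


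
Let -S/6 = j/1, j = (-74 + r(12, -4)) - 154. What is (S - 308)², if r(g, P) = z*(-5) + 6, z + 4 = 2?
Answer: 929296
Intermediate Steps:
z = -2 (z = -4 + 2 = -2)
r(g, P) = 16 (r(g, P) = -2*(-5) + 6 = 10 + 6 = 16)
j = -212 (j = (-74 + 16) - 154 = -58 - 154 = -212)
S = 1272 (S = -(-1272)/1 = -(-1272) = -6*(-212) = 1272)
(S - 308)² = (1272 - 308)² = 964² = 929296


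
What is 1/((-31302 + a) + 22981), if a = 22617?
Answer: 1/14296 ≈ 6.9950e-5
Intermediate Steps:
1/((-31302 + a) + 22981) = 1/((-31302 + 22617) + 22981) = 1/(-8685 + 22981) = 1/14296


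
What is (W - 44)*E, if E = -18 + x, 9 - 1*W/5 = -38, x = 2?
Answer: -3056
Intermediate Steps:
W = 235 (W = 45 - 5*(-38) = 45 + 190 = 235)
E = -16 (E = -18 + 2 = -16)
(W - 44)*E = (235 - 44)*(-16) = 191*(-16) = -3056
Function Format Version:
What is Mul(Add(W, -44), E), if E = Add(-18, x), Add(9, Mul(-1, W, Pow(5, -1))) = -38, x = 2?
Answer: -3056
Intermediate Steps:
W = 235 (W = Add(45, Mul(-5, -38)) = Add(45, 190) = 235)
E = -16 (E = Add(-18, 2) = -16)
Mul(Add(W, -44), E) = Mul(Add(235, -44), -16) = Mul(191, -16) = -3056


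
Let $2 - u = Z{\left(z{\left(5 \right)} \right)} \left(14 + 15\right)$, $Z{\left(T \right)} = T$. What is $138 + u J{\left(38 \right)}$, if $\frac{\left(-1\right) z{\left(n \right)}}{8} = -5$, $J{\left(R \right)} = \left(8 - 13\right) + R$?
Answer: $-38076$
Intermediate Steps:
$J{\left(R \right)} = -5 + R$
$z{\left(n \right)} = 40$ ($z{\left(n \right)} = \left(-8\right) \left(-5\right) = 40$)
$u = -1158$ ($u = 2 - 40 \left(14 + 15\right) = 2 - 40 \cdot 29 = 2 - 1160 = -1158$)
$138 + u J{\left(38 \right)} = 138 - 1158 \left(-5 + 38\right) = 138 - 38214 = -38076$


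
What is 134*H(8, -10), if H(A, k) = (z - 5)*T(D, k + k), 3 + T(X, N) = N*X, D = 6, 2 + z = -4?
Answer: 181302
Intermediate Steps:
z = -6 (z = -2 - 4 = -6)
T(X, N) = -3 + N*X
H(A, k) = 33 - 132*k (H(A, k) = (-6 - 5)*(-3 + (k + k)*6) = -11*(-3 + (2*k)*6) = -11*(-3 + 12*k) = 33 - 132*k)
134*H(8, -10) = 134*(33 - 132*(-10)) = 134*(33 + 1320) = 134*1353 = 181302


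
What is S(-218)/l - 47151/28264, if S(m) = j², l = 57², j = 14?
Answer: -147653855/91829736 ≈ -1.6079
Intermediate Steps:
l = 3249
S(m) = 196 (S(m) = 14² = 196)
S(-218)/l - 47151/28264 = 196/3249 - 47151/28264 = -147653855/91829736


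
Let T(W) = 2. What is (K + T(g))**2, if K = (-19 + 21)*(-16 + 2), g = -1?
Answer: 676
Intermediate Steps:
K = -28 (K = 2*(-14) = -28)
(K + T(g))**2 = (-28 + 2)**2 = (-26)**2 = 676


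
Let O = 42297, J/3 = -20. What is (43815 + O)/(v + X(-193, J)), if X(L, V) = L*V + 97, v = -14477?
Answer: -5382/175 ≈ -30.754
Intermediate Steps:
J = -60 (J = 3*(-20) = -60)
X(L, V) = 97 + L*V
(43815 + O)/(v + X(-193, J)) = (43815 + 42297)/(-14477 + (97 - 193*(-60))) = 86112/(-14477 + (97 + 11580)) = 86112/(-14477 + 11677) = 86112/(-2800) = 86112*(-1/2800) = -5382/175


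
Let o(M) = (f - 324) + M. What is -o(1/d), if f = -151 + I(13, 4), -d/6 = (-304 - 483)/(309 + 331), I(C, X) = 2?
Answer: 1116433/2361 ≈ 472.86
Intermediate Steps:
d = 2361/320 (d = -6*(-304 - 483)/(309 + 331) = -(-4722)/640 = -6*(-787/640) = 2361/320 ≈ 7.3781)
f = -149 (f = -151 + 2 = -149)
o(M) = -473 + M (o(M) = (-149 - 324) + M = -473 + M)
-o(1/d) = -(-473 + 1/(2361/320)) = -(-473 + 320/2361) = -1*(-1116433/2361) = 1116433/2361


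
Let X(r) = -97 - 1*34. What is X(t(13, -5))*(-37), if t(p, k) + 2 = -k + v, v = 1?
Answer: 4847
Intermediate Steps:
t(p, k) = -1 - k (t(p, k) = -2 + (-k + 1) = -2 + (1 - k) = -1 - k)
X(r) = -131 (X(r) = -97 - 34 = -131)
X(t(13, -5))*(-37) = -131*(-37) = 4847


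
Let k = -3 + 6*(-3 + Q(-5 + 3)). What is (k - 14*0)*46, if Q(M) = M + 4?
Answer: -414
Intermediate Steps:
Q(M) = 4 + M
k = -9 (k = -3 + 6*(-3 + (4 + (-5 + 3))) = -3 + 6*(-3 + (4 - 2)) = -3 + 6*(-3 + 2) = -3 + 6*(-1) = -3 - 6 = -9)
(k - 14*0)*46 = (-9 - 14*0)*46 = (-9 + 0)*46 = -9*46 = -414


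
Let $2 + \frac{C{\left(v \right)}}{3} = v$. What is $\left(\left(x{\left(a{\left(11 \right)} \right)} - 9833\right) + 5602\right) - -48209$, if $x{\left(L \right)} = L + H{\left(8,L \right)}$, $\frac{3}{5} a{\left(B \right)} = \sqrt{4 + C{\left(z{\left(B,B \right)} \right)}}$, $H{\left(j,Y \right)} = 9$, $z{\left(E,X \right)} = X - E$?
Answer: $43987 + \frac{5 i \sqrt{2}}{3} \approx 43987.0 + 2.357 i$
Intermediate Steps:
$C{\left(v \right)} = -6 + 3 v$
$a{\left(B \right)} = \frac{5 i \sqrt{2}}{3}$ ($a{\left(B \right)} = \frac{5 \sqrt{4 + \left(-6 + 3 \left(B - B\right)\right)}}{3} = \frac{5 \sqrt{4 + \left(-6 + 3 \cdot 0\right)}}{3} = \frac{5 \sqrt{4 + \left(-6 + 0\right)}}{3} = \frac{5 \sqrt{4 - 6}}{3} = \frac{5 \sqrt{-2}}{3} = \frac{5 i \sqrt{2}}{3}$)
$x{\left(L \right)} = 9 + L$ ($x{\left(L \right)} = L + 9 = 9 + L$)
$\left(\left(x{\left(a{\left(11 \right)} \right)} - 9833\right) + 5602\right) - -48209 = \left(\left(\left(9 + \frac{5 i \sqrt{2}}{3}\right) - 9833\right) + 5602\right) - -48209 = \left(\left(-9824 + \frac{5 i \sqrt{2}}{3}\right) + 5602\right) + 48209 = \left(-4222 + \frac{5 i \sqrt{2}}{3}\right) + 48209 = 43987 + \frac{5 i \sqrt{2}}{3}$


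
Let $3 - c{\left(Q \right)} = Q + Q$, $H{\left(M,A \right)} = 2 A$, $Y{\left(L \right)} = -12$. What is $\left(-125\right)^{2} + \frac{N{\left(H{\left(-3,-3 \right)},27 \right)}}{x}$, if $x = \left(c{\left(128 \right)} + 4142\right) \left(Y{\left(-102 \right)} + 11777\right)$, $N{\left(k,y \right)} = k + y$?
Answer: $\frac{714907578146}{45754085} \approx 15625.0$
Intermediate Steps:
$c{\left(Q \right)} = 3 - 2 Q$ ($c{\left(Q \right)} = 3 - \left(Q + Q\right) = 3 - 2 Q$)
$x = 45754085$ ($x = \left(\left(3 - 256\right) + 4142\right) \left(-12 + 11777\right) = \left(\left(3 - 256\right) + 4142\right) 11765 = \left(-253 + 4142\right) 11765 = 3889 \cdot 11765 = 45754085$)
$\left(-125\right)^{2} + \frac{N{\left(H{\left(-3,-3 \right)},27 \right)}}{x} = \left(-125\right)^{2} + \frac{2 \left(-3\right) + 27}{45754085} = 15625 + \left(-6 + 27\right) \frac{1}{45754085} = 15625 + 21 \cdot \frac{1}{45754085} = 15625 + \frac{21}{45754085} = \frac{714907578146}{45754085}$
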